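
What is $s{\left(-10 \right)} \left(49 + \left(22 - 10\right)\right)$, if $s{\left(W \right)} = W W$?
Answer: $6100$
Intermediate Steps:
$s{\left(W \right)} = W^{2}$
$s{\left(-10 \right)} \left(49 + \left(22 - 10\right)\right) = \left(-10\right)^{2} \left(49 + \left(22 - 10\right)\right) = 100 \left(49 + \left(22 - 10\right)\right) = 100 \left(49 + 12\right) = 100 \cdot 61 = 6100$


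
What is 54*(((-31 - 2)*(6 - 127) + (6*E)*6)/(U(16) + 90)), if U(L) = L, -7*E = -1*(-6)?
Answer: 748845/371 ≈ 2018.4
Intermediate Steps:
E = -6/7 (E = -(-1)*(-6)/7 = -1/7*6 = -6/7 ≈ -0.85714)
54*(((-31 - 2)*(6 - 127) + (6*E)*6)/(U(16) + 90)) = 54*(((-31 - 2)*(6 - 127) + (6*(-6/7))*6)/(16 + 90)) = 54*((-33*(-121) - 36/7*6)/106) = 54*((3993 - 216/7)*(1/106)) = 54*((27735/7)*(1/106)) = 54*(27735/742) = 748845/371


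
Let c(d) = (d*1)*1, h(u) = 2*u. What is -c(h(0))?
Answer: 0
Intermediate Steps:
c(d) = d (c(d) = d*1 = d)
-c(h(0)) = -2*0 = -1*0 = 0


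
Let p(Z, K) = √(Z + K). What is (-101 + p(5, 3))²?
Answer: 10209 - 404*√2 ≈ 9637.7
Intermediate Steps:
p(Z, K) = √(K + Z)
(-101 + p(5, 3))² = (-101 + √(3 + 5))² = (-101 + √8)² = (-101 + 2*√2)²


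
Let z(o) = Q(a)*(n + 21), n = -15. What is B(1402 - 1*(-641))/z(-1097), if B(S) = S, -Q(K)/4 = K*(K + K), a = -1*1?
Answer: -681/16 ≈ -42.563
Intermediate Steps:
a = -1
Q(K) = -8*K² (Q(K) = -4*K*(K + K) = -4*K*2*K = -8*K²)
z(o) = -48 (z(o) = (-8*(-1)²)*(-15 + 21) = -8*1*6 = -8*6 = -48)
B(1402 - 1*(-641))/z(-1097) = (1402 - 1*(-641))/(-48) = (1402 + 641)*(-1/48) = 2043*(-1/48) = -681/16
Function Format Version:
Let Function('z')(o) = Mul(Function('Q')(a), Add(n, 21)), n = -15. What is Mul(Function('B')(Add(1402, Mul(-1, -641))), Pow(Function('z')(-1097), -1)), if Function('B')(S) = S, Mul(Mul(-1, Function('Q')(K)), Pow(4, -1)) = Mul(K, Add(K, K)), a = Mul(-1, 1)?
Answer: Rational(-681, 16) ≈ -42.563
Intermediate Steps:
a = -1
Function('Q')(K) = Mul(-8, Pow(K, 2)) (Function('Q')(K) = Mul(-4, Mul(K, Add(K, K))) = Mul(-4, Mul(K, Mul(2, K))) = Mul(-4, Mul(2, Pow(K, 2))) = Mul(-8, Pow(K, 2)))
Function('z')(o) = -48 (Function('z')(o) = Mul(Mul(-8, Pow(-1, 2)), Add(-15, 21)) = Mul(Mul(-8, 1), 6) = Mul(-8, 6) = -48)
Mul(Function('B')(Add(1402, Mul(-1, -641))), Pow(Function('z')(-1097), -1)) = Mul(Add(1402, Mul(-1, -641)), Pow(-48, -1)) = Mul(Add(1402, 641), Rational(-1, 48)) = Mul(2043, Rational(-1, 48)) = Rational(-681, 16)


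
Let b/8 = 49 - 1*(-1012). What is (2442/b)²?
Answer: 1490841/18011536 ≈ 0.082771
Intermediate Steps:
b = 8488 (b = 8*(49 - 1*(-1012)) = 8*(49 + 1012) = 8*1061 = 8488)
(2442/b)² = (2442/8488)² = (2442*(1/8488))² = (1221/4244)² = 1490841/18011536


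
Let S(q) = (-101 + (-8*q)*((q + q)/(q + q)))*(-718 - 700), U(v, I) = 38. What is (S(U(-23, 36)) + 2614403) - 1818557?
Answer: 1370136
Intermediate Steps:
S(q) = 143218 + 11344*q (S(q) = (-101 + (-8*q)*((2*q)/((2*q))))*(-1418) = (-101 + (-8*q)*((2*q)*(1/(2*q))))*(-1418) = (-101 - 8*q*1)*(-1418) = (-101 - 8*q)*(-1418) = 143218 + 11344*q)
(S(U(-23, 36)) + 2614403) - 1818557 = ((143218 + 11344*38) + 2614403) - 1818557 = ((143218 + 431072) + 2614403) - 1818557 = (574290 + 2614403) - 1818557 = 3188693 - 1818557 = 1370136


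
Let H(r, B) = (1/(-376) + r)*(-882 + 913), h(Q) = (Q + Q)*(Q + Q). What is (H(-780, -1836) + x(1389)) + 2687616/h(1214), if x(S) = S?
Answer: -3157341018727/138536824 ≈ -22791.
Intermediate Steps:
h(Q) = 4*Q² (h(Q) = (2*Q)*(2*Q) = 4*Q²)
H(r, B) = -31/376 + 31*r (H(r, B) = (-1/376 + r)*31 = -31/376 + 31*r)
(H(-780, -1836) + x(1389)) + 2687616/h(1214) = ((-31/376 + 31*(-780)) + 1389) + 2687616/((4*1214²)) = ((-31/376 - 24180) + 1389) + 2687616/((4*1473796)) = (-9091711/376 + 1389) + 2687616/5895184 = -8569447/376 + 2687616*(1/5895184) = -8569447/376 + 167976/368449 = -3157341018727/138536824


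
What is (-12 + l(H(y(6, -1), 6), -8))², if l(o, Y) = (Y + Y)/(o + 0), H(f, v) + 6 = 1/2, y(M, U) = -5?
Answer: 10000/121 ≈ 82.645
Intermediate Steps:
H(f, v) = -11/2 (H(f, v) = -6 + 1/2 = -6 + ½ = -11/2)
l(o, Y) = 2*Y/o (l(o, Y) = (2*Y)/o = 2*Y/o)
(-12 + l(H(y(6, -1), 6), -8))² = (-12 + 2*(-8)/(-11/2))² = (-12 + 2*(-8)*(-2/11))² = (-12 + 32/11)² = (-100/11)² = 10000/121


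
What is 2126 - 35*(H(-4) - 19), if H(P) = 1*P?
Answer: 2931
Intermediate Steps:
H(P) = P
2126 - 35*(H(-4) - 19) = 2126 - 35*(-4 - 19) = 2126 - 35*(-23) = 2126 - 1*(-805) = 2126 + 805 = 2931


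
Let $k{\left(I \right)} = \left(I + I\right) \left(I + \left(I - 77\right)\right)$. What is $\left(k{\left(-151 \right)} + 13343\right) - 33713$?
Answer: $94088$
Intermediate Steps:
$k{\left(I \right)} = 2 I \left(-77 + 2 I\right)$ ($k{\left(I \right)} = 2 I \left(I + \left(-77 + I\right)\right) = 2 I \left(-77 + 2 I\right)$)
$\left(k{\left(-151 \right)} + 13343\right) - 33713 = \left(2 \left(-151\right) \left(-77 + 2 \left(-151\right)\right) + 13343\right) - 33713 = \left(2 \left(-151\right) \left(-77 - 302\right) + 13343\right) - 33713 = \left(2 \left(-151\right) \left(-379\right) + 13343\right) - 33713 = \left(114458 + 13343\right) - 33713 = 127801 - 33713 = 94088$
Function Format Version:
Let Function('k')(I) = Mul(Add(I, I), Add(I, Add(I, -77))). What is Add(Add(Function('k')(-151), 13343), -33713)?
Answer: 94088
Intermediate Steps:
Function('k')(I) = Mul(2, I, Add(-77, Mul(2, I))) (Function('k')(I) = Mul(Mul(2, I), Add(I, Add(-77, I))) = Mul(Mul(2, I), Add(-77, Mul(2, I))) = Mul(2, I, Add(-77, Mul(2, I))))
Add(Add(Function('k')(-151), 13343), -33713) = Add(Add(Mul(2, -151, Add(-77, Mul(2, -151))), 13343), -33713) = Add(Add(Mul(2, -151, Add(-77, -302)), 13343), -33713) = Add(Add(Mul(2, -151, -379), 13343), -33713) = Add(Add(114458, 13343), -33713) = Add(127801, -33713) = 94088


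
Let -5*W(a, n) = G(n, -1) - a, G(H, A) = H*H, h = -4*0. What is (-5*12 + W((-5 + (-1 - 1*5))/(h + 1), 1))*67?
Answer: -20904/5 ≈ -4180.8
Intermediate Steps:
h = 0
G(H, A) = H²
W(a, n) = -n²/5 + a/5 (W(a, n) = -(n² - a)/5 = -n²/5 + a/5)
(-5*12 + W((-5 + (-1 - 1*5))/(h + 1), 1))*67 = (-5*12 + (-⅕*1² + ((-5 + (-1 - 1*5))/(0 + 1))/5))*67 = (-60 + (-⅕*1 + ((-5 + (-1 - 5))/1)/5))*67 = (-60 + (-⅕ + ((-5 - 6)*1)/5))*67 = (-60 + (-⅕ + (-11*1)/5))*67 = (-60 + (-⅕ + (⅕)*(-11)))*67 = (-60 + (-⅕ - 11/5))*67 = (-60 - 12/5)*67 = -312/5*67 = -20904/5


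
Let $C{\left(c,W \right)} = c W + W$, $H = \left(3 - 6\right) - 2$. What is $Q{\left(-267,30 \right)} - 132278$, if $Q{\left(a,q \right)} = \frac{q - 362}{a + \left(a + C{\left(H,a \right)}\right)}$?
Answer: $- \frac{35318392}{267} \approx -1.3228 \cdot 10^{5}$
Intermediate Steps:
$H = -5$ ($H = -3 - 2 = -5$)
$C{\left(c,W \right)} = W + W c$ ($C{\left(c,W \right)} = W c + W = W + W c$)
$Q{\left(a,q \right)} = - \frac{-362 + q}{2 a}$ ($Q{\left(a,q \right)} = \frac{q - 362}{a + \left(a + a \left(1 - 5\right)\right)} = \frac{-362 + q}{a + \left(a + a \left(-4\right)\right)} = \frac{-362 + q}{a + \left(a - 4 a\right)} = \frac{-362 + q}{a - 3 a} = \frac{-362 + q}{\left(-2\right) a} = \left(-362 + q\right) \left(- \frac{1}{2 a}\right) = - \frac{-362 + q}{2 a}$)
$Q{\left(-267,30 \right)} - 132278 = \frac{362 - 30}{2 \left(-267\right)} - 132278 = \frac{1}{2} \left(- \frac{1}{267}\right) \left(362 - 30\right) - 132278 = \frac{1}{2} \left(- \frac{1}{267}\right) 332 - 132278 = - \frac{166}{267} - 132278 = - \frac{35318392}{267}$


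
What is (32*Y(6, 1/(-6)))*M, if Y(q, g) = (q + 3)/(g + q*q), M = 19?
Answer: 32832/215 ≈ 152.71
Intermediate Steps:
Y(q, g) = (3 + q)/(g + q²)
(32*Y(6, 1/(-6)))*M = (32*((3 + 6)/(1/(-6) + 6²)))*19 = (32*(9/(-⅙ + 36)))*19 = (32*(9/(215/6)))*19 = (32*((6/215)*9))*19 = (32*(54/215))*19 = (1728/215)*19 = 32832/215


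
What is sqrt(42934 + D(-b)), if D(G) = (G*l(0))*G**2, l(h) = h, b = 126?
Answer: sqrt(42934) ≈ 207.21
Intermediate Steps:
D(G) = 0 (D(G) = (G*0)*G**2 = 0*G**2 = 0)
sqrt(42934 + D(-b)) = sqrt(42934 + 0) = sqrt(42934)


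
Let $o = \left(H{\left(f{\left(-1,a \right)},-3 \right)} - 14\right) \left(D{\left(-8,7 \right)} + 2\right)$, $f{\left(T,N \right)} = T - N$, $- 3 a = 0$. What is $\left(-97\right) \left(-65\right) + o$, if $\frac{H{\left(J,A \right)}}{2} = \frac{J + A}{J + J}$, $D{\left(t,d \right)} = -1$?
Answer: $6295$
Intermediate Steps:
$a = 0$ ($a = \left(- \frac{1}{3}\right) 0 = 0$)
$H{\left(J,A \right)} = \frac{A + J}{J}$ ($H{\left(J,A \right)} = 2 \frac{J + A}{J + J} = 2 \frac{A + J}{2 J} = \frac{A + J}{J}$)
$o = -10$ ($o = \left(\frac{-3 - 1}{-1 - 0} - 14\right) \left(-1 + 2\right) = \left(\frac{-3 + \left(-1 + 0\right)}{-1 + 0} - 14\right) 1 = \left(\frac{-3 - 1}{-1} - 14\right) 1 = \left(\left(-1\right) \left(-4\right) - 14\right) 1 = \left(4 - 14\right) 1 = \left(-10\right) 1 = -10$)
$\left(-97\right) \left(-65\right) + o = \left(-97\right) \left(-65\right) - 10 = 6305 - 10 = 6295$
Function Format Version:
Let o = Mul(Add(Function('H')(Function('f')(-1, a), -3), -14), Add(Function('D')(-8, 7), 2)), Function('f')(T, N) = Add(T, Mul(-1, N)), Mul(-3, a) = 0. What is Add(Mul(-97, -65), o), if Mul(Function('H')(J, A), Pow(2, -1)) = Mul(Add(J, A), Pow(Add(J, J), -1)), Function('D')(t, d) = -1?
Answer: 6295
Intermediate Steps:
a = 0 (a = Mul(Rational(-1, 3), 0) = 0)
Function('H')(J, A) = Mul(Pow(J, -1), Add(A, J)) (Function('H')(J, A) = Mul(2, Mul(Add(J, A), Pow(Add(J, J), -1))) = Mul(2, Mul(Add(A, J), Pow(Mul(2, J), -1))) = Mul(2, Mul(Add(A, J), Mul(Rational(1, 2), Pow(J, -1)))) = Mul(2, Mul(Rational(1, 2), Pow(J, -1), Add(A, J))) = Mul(Pow(J, -1), Add(A, J)))
o = -10 (o = Mul(Add(Mul(Pow(Add(-1, Mul(-1, 0)), -1), Add(-3, Add(-1, Mul(-1, 0)))), -14), Add(-1, 2)) = Mul(Add(Mul(Pow(Add(-1, 0), -1), Add(-3, Add(-1, 0))), -14), 1) = Mul(Add(Mul(Pow(-1, -1), Add(-3, -1)), -14), 1) = Mul(Add(Mul(-1, -4), -14), 1) = Mul(Add(4, -14), 1) = Mul(-10, 1) = -10)
Add(Mul(-97, -65), o) = Add(Mul(-97, -65), -10) = Add(6305, -10) = 6295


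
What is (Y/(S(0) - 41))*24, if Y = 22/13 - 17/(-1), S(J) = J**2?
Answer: -5832/533 ≈ -10.942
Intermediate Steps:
Y = 243/13 (Y = 22*(1/13) - 17*(-1) = 22/13 + 17 = 243/13 ≈ 18.692)
(Y/(S(0) - 41))*24 = ((243/13)/(0**2 - 41))*24 = ((243/13)/(0 - 41))*24 = ((243/13)/(-41))*24 = -1/41*243/13*24 = -243/533*24 = -5832/533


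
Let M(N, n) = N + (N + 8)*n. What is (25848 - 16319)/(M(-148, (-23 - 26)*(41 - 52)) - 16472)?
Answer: -9529/92080 ≈ -0.10349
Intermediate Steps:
M(N, n) = N + n*(8 + N) (M(N, n) = N + (8 + N)*n = N + n*(8 + N))
(25848 - 16319)/(M(-148, (-23 - 26)*(41 - 52)) - 16472) = (25848 - 16319)/((-148 + 8*((-23 - 26)*(41 - 52)) - 148*(-23 - 26)*(41 - 52)) - 16472) = 9529/((-148 + 8*(-49*(-11)) - (-7252)*(-11)) - 16472) = 9529/((-148 + 8*539 - 148*539) - 16472) = 9529/((-148 + 4312 - 79772) - 16472) = 9529/(-75608 - 16472) = 9529/(-92080) = 9529*(-1/92080) = -9529/92080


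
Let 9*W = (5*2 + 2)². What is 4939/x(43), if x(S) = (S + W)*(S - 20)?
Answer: 4939/1357 ≈ 3.6396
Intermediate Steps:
W = 16 (W = (5*2 + 2)²/9 = (10 + 2)²/9 = (⅑)*12² = (⅑)*144 = 16)
x(S) = (-20 + S)*(16 + S) (x(S) = (S + 16)*(S - 20) = (16 + S)*(-20 + S) = (-20 + S)*(16 + S))
4939/x(43) = 4939/(-320 + 43² - 4*43) = 4939/(-320 + 1849 - 172) = 4939/1357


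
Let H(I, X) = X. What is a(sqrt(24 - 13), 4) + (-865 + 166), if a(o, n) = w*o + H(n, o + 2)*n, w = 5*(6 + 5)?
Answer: -691 + 59*sqrt(11) ≈ -495.32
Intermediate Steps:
w = 55 (w = 5*11 = 55)
a(o, n) = 55*o + n*(2 + o) (a(o, n) = 55*o + (o + 2)*n = 55*o + (2 + o)*n = 55*o + n*(2 + o))
a(sqrt(24 - 13), 4) + (-865 + 166) = (55*sqrt(24 - 13) + 4*(2 + sqrt(24 - 13))) + (-865 + 166) = (55*sqrt(11) + 4*(2 + sqrt(11))) - 699 = (55*sqrt(11) + (8 + 4*sqrt(11))) - 699 = (8 + 59*sqrt(11)) - 699 = -691 + 59*sqrt(11)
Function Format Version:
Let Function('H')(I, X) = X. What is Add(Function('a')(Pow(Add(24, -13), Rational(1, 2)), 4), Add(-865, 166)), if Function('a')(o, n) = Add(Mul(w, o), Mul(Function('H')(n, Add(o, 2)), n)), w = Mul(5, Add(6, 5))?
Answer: Add(-691, Mul(59, Pow(11, Rational(1, 2)))) ≈ -495.32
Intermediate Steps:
w = 55 (w = Mul(5, 11) = 55)
Function('a')(o, n) = Add(Mul(55, o), Mul(n, Add(2, o))) (Function('a')(o, n) = Add(Mul(55, o), Mul(Add(o, 2), n)) = Add(Mul(55, o), Mul(Add(2, o), n)) = Add(Mul(55, o), Mul(n, Add(2, o))))
Add(Function('a')(Pow(Add(24, -13), Rational(1, 2)), 4), Add(-865, 166)) = Add(Add(Mul(55, Pow(Add(24, -13), Rational(1, 2))), Mul(4, Add(2, Pow(Add(24, -13), Rational(1, 2))))), Add(-865, 166)) = Add(Add(Mul(55, Pow(11, Rational(1, 2))), Mul(4, Add(2, Pow(11, Rational(1, 2))))), -699) = Add(Add(Mul(55, Pow(11, Rational(1, 2))), Add(8, Mul(4, Pow(11, Rational(1, 2))))), -699) = Add(Add(8, Mul(59, Pow(11, Rational(1, 2)))), -699) = Add(-691, Mul(59, Pow(11, Rational(1, 2))))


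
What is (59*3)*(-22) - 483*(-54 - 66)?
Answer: 54066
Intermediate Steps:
(59*3)*(-22) - 483*(-54 - 66) = 177*(-22) - 483*(-120) = -3894 - 1*(-57960) = -3894 + 57960 = 54066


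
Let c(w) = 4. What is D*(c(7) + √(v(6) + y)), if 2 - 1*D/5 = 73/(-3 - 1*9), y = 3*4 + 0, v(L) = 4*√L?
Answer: 485/3 + 485*√(3 + √6)/6 ≈ 350.37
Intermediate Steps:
y = 12 (y = 12 + 0 = 12)
D = 485/12 (D = 10 - 365/(-3 - 1*9) = 10 - 365/(-3 - 9) = 10 - 365/(-12) = 10 - 365*(-1)/12 = 10 - 5*(-73/12) = 10 + 365/12 = 485/12 ≈ 40.417)
D*(c(7) + √(v(6) + y)) = 485*(4 + √(4*√6 + 12))/12 = 485*(4 + √(12 + 4*√6))/12 = 485/3 + 485*√(12 + 4*√6)/12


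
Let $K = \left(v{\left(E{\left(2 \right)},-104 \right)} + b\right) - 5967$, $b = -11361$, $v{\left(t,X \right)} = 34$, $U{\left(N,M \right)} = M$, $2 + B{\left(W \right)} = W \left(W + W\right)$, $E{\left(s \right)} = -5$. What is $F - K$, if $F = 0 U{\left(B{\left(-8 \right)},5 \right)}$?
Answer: $17294$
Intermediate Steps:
$B{\left(W \right)} = -2 + 2 W^{2}$ ($B{\left(W \right)} = -2 + W \left(W + W\right) = -2 + W 2 W = -2 + 2 W^{2}$)
$F = 0$ ($F = 0 \cdot 5 = 0$)
$K = -17294$ ($K = \left(34 - 11361\right) - 5967 = -11327 - 5967 = -17294$)
$F - K = 0 - -17294 = 0 + 17294 = 17294$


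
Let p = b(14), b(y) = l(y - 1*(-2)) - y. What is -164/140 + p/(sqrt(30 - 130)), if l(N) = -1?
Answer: -41/35 + 3*I/2 ≈ -1.1714 + 1.5*I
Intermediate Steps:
b(y) = -1 - y
p = -15 (p = -1 - 1*14 = -1 - 14 = -15)
-164/140 + p/(sqrt(30 - 130)) = -164/140 - 15/sqrt(30 - 130) = -164*1/140 - 15*(-I/10) = -41/35 - 15*(-I/10) = -41/35 - (-3)*I/2 = -41/35 + 3*I/2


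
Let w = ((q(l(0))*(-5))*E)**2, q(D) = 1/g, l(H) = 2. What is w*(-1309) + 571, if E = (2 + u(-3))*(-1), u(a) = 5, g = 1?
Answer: -1602954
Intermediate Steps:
q(D) = 1 (q(D) = 1/1 = 1)
E = -7 (E = (2 + 5)*(-1) = 7*(-1) = -7)
w = 1225 (w = ((1*(-5))*(-7))**2 = (-5*(-7))**2 = 35**2 = 1225)
w*(-1309) + 571 = 1225*(-1309) + 571 = -1603525 + 571 = -1602954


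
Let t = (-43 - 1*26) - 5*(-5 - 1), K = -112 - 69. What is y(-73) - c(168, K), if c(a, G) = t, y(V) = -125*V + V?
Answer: 9091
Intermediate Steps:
y(V) = -124*V
K = -181
t = -39 (t = (-43 - 26) - 5*(-6) = -69 - 1*(-30) = -69 + 30 = -39)
c(a, G) = -39
y(-73) - c(168, K) = -124*(-73) - 1*(-39) = 9052 + 39 = 9091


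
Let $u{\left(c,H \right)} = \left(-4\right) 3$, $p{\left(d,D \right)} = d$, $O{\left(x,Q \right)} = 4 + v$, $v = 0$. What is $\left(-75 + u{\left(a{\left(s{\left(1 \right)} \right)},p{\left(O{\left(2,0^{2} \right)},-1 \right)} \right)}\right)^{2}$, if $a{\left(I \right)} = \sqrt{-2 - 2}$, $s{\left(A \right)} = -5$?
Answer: $7569$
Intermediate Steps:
$O{\left(x,Q \right)} = 4$ ($O{\left(x,Q \right)} = 4 + 0 = 4$)
$a{\left(I \right)} = 2 i$ ($a{\left(I \right)} = \sqrt{-4} = 2 i$)
$u{\left(c,H \right)} = -12$
$\left(-75 + u{\left(a{\left(s{\left(1 \right)} \right)},p{\left(O{\left(2,0^{2} \right)},-1 \right)} \right)}\right)^{2} = \left(-75 - 12\right)^{2} = \left(-87\right)^{2} = 7569$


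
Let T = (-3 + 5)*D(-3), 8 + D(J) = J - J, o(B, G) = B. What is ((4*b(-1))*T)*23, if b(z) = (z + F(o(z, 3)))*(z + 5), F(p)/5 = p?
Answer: 35328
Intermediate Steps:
F(p) = 5*p
D(J) = -8 (D(J) = -8 + (J - J) = -8 + 0 = -8)
b(z) = 6*z*(5 + z) (b(z) = (z + 5*z)*(z + 5) = (6*z)*(5 + z) = 6*z*(5 + z))
T = -16 (T = (-3 + 5)*(-8) = 2*(-8) = -16)
((4*b(-1))*T)*23 = ((4*(6*(-1)*(5 - 1)))*(-16))*23 = ((4*(6*(-1)*4))*(-16))*23 = ((4*(-24))*(-16))*23 = -96*(-16)*23 = 1536*23 = 35328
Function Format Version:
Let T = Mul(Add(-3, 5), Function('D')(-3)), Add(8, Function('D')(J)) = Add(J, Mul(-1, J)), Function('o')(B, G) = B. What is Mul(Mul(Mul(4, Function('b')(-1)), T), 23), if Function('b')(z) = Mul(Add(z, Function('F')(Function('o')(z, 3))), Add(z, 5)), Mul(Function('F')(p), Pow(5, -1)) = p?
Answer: 35328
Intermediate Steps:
Function('F')(p) = Mul(5, p)
Function('D')(J) = -8 (Function('D')(J) = Add(-8, Add(J, Mul(-1, J))) = Add(-8, 0) = -8)
Function('b')(z) = Mul(6, z, Add(5, z)) (Function('b')(z) = Mul(Add(z, Mul(5, z)), Add(z, 5)) = Mul(Mul(6, z), Add(5, z)) = Mul(6, z, Add(5, z)))
T = -16 (T = Mul(Add(-3, 5), -8) = Mul(2, -8) = -16)
Mul(Mul(Mul(4, Function('b')(-1)), T), 23) = Mul(Mul(Mul(4, Mul(6, -1, Add(5, -1))), -16), 23) = Mul(Mul(Mul(4, Mul(6, -1, 4)), -16), 23) = Mul(Mul(Mul(4, -24), -16), 23) = Mul(Mul(-96, -16), 23) = Mul(1536, 23) = 35328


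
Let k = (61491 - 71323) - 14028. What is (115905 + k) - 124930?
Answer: -32885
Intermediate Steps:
k = -23860 (k = -9832 - 14028 = -23860)
(115905 + k) - 124930 = (115905 - 23860) - 124930 = 92045 - 124930 = -32885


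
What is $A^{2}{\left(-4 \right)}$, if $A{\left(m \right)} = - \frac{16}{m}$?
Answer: $16$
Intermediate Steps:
$A^{2}{\left(-4 \right)} = \left(- \frac{16}{-4}\right)^{2} = \left(\left(-16\right) \left(- \frac{1}{4}\right)\right)^{2} = 4^{2} = 16$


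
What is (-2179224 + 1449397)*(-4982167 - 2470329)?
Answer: 5439032798192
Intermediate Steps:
(-2179224 + 1449397)*(-4982167 - 2470329) = -729827*(-7452496) = 5439032798192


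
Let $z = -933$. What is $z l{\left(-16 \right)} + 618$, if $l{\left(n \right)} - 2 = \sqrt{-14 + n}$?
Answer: $-1248 - 933 i \sqrt{30} \approx -1248.0 - 5110.3 i$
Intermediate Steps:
$l{\left(n \right)} = 2 + \sqrt{-14 + n}$
$z l{\left(-16 \right)} + 618 = - 933 \left(2 + \sqrt{-14 - 16}\right) + 618 = - 933 \left(2 + \sqrt{-30}\right) + 618 = - 933 \left(2 + i \sqrt{30}\right) + 618 = \left(-1866 - 933 i \sqrt{30}\right) + 618 = -1248 - 933 i \sqrt{30}$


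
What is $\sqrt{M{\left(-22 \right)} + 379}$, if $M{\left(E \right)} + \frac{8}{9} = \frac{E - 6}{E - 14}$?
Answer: $\frac{\sqrt{3410}}{3} \approx 19.465$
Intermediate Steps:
$M{\left(E \right)} = - \frac{8}{9} + \frac{-6 + E}{-14 + E}$ ($M{\left(E \right)} = - \frac{8}{9} + \frac{E - 6}{E - 14} = - \frac{8}{9} + \frac{-6 + E}{-14 + E}$)
$\sqrt{M{\left(-22 \right)} + 379} = \sqrt{\frac{58 - 22}{9 \left(-14 - 22\right)} + 379} = \sqrt{\frac{1}{9} \frac{1}{-36} \cdot 36 + 379} = \sqrt{\frac{1}{9} \left(- \frac{1}{36}\right) 36 + 379} = \sqrt{- \frac{1}{9} + 379} = \sqrt{\frac{3410}{9}} = \frac{\sqrt{3410}}{3}$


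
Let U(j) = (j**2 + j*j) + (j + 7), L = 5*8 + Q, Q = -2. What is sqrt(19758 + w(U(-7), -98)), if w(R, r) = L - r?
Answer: 7*sqrt(406) ≈ 141.05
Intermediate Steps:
L = 38 (L = 5*8 - 2 = 40 - 2 = 38)
U(j) = 7 + j + 2*j**2 (U(j) = (j**2 + j**2) + (7 + j) = 2*j**2 + (7 + j) = 7 + j + 2*j**2)
w(R, r) = 38 - r
sqrt(19758 + w(U(-7), -98)) = sqrt(19758 + (38 - 1*(-98))) = sqrt(19758 + (38 + 98)) = sqrt(19758 + 136) = sqrt(19894) = 7*sqrt(406)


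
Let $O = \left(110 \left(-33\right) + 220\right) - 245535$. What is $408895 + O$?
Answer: $159950$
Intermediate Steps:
$O = -248945$ ($O = \left(-3630 + 220\right) - 245535 = -3410 - 245535 = -248945$)
$408895 + O = 408895 - 248945 = 159950$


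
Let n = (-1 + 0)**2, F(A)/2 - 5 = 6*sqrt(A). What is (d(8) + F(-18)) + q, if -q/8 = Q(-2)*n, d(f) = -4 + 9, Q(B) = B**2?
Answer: -17 + 36*I*sqrt(2) ≈ -17.0 + 50.912*I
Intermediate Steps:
F(A) = 10 + 12*sqrt(A) (F(A) = 10 + 2*(6*sqrt(A)) = 10 + 12*sqrt(A))
n = 1 (n = (-1)**2 = 1)
d(f) = 5
q = -32 (q = -8*(-2)**2 = -32 ≈ -32.000)
(d(8) + F(-18)) + q = (5 + (10 + 12*sqrt(-18))) - 32 = (5 + (10 + 12*(3*I*sqrt(2)))) - 32 = (5 + (10 + 36*I*sqrt(2))) - 32 = (15 + 36*I*sqrt(2)) - 32 = -17 + 36*I*sqrt(2)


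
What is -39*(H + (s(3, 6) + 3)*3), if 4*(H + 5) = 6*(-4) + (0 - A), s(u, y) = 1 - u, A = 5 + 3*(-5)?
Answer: 429/2 ≈ 214.50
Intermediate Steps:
A = -10 (A = 5 - 15 = -10)
H = -17/2 (H = -5 + (6*(-4) + (0 - 1*(-10)))/4 = -5 + (-24 + (0 + 10))/4 = -5 + (-24 + 10)/4 = -5 + (¼)*(-14) = -5 - 7/2 = -17/2 ≈ -8.5000)
-39*(H + (s(3, 6) + 3)*3) = -39*(-17/2 + ((1 - 1*3) + 3)*3) = -39*(-17/2 + ((1 - 3) + 3)*3) = -39*(-17/2 + (-2 + 3)*3) = -39*(-17/2 + 1*3) = -39*(-17/2 + 3) = -39*(-11/2) = 429/2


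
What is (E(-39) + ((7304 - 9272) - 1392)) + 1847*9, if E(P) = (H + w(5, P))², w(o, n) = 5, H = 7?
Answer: 13407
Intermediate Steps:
E(P) = 144 (E(P) = (7 + 5)² = 12² = 144)
(E(-39) + ((7304 - 9272) - 1392)) + 1847*9 = (144 + ((7304 - 9272) - 1392)) + 1847*9 = (144 + (-1968 - 1392)) + 16623 = (144 - 3360) + 16623 = -3216 + 16623 = 13407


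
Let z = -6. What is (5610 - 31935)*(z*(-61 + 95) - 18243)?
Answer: 485617275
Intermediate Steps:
(5610 - 31935)*(z*(-61 + 95) - 18243) = (5610 - 31935)*(-6*(-61 + 95) - 18243) = -26325*(-6*34 - 18243) = -26325*(-204 - 18243) = -26325*(-18447) = 485617275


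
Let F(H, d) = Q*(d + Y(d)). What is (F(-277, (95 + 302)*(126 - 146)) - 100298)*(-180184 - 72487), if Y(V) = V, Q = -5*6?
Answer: -95030068442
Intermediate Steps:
Q = -30
F(H, d) = -60*d (F(H, d) = -30*(d + d) = -60*d)
(F(-277, (95 + 302)*(126 - 146)) - 100298)*(-180184 - 72487) = (-60*(95 + 302)*(126 - 146) - 100298)*(-180184 - 72487) = (-23820*(-20) - 100298)*(-252671) = (-60*(-7940) - 100298)*(-252671) = (476400 - 100298)*(-252671) = 376102*(-252671) = -95030068442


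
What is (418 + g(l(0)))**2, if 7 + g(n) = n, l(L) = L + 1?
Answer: 169744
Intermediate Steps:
l(L) = 1 + L
g(n) = -7 + n
(418 + g(l(0)))**2 = (418 + (-7 + (1 + 0)))**2 = (418 + (-7 + 1))**2 = (418 - 6)**2 = 412**2 = 169744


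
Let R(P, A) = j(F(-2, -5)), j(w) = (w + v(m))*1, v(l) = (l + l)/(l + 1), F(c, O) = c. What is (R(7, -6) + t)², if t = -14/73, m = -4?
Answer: 10816/47961 ≈ 0.22552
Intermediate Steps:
t = -14/73 (t = -14*1/73 = -14/73 ≈ -0.19178)
v(l) = 2*l/(1 + l) (v(l) = (2*l)/(1 + l) = 2*l/(1 + l))
j(w) = 8/3 + w (j(w) = (w + 2*(-4)/(1 - 4))*1 = (w + 2*(-4)/(-3))*1 = (w + 2*(-4)*(-⅓))*1 = (w + 8/3)*1 = (8/3 + w)*1 = 8/3 + w)
R(P, A) = ⅔ (R(P, A) = 8/3 - 2 = ⅔)
(R(7, -6) + t)² = (⅔ - 14/73)² = (104/219)² = 10816/47961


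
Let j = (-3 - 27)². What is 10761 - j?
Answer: 9861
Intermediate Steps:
j = 900 (j = (-30)² = 900)
10761 - j = 10761 - 1*900 = 10761 - 900 = 9861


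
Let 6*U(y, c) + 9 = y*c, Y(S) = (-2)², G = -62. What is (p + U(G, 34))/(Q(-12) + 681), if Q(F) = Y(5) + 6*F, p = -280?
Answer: -3797/3678 ≈ -1.0324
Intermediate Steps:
Y(S) = 4
Q(F) = 4 + 6*F
U(y, c) = -3/2 + c*y/6 (U(y, c) = -3/2 + (y*c)/6 = -3/2 + (c*y)/6 = -3/2 + c*y/6)
(p + U(G, 34))/(Q(-12) + 681) = (-280 + (-3/2 + (⅙)*34*(-62)))/((4 + 6*(-12)) + 681) = (-280 + (-3/2 - 1054/3))/((4 - 72) + 681) = (-280 - 2117/6)/(-68 + 681) = -3797/6/613 = -3797/6*1/613 = -3797/3678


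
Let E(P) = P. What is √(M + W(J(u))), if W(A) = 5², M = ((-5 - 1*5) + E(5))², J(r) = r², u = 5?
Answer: 5*√2 ≈ 7.0711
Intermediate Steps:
M = 25 (M = ((-5 - 1*5) + 5)² = ((-5 - 5) + 5)² = (-10 + 5)² = (-5)² = 25)
W(A) = 25
√(M + W(J(u))) = √(25 + 25) = √50 = 5*√2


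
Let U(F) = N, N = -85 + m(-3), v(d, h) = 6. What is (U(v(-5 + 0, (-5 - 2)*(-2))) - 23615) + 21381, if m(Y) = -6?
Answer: -2325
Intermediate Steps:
N = -91 (N = -85 - 6 = -91)
U(F) = -91
(U(v(-5 + 0, (-5 - 2)*(-2))) - 23615) + 21381 = (-91 - 23615) + 21381 = -23706 + 21381 = -2325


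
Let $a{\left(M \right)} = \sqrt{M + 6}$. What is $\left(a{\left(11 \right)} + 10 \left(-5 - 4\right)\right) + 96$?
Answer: $6 + \sqrt{17} \approx 10.123$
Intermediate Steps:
$a{\left(M \right)} = \sqrt{6 + M}$
$\left(a{\left(11 \right)} + 10 \left(-5 - 4\right)\right) + 96 = \left(\sqrt{6 + 11} + 10 \left(-5 - 4\right)\right) + 96 = \left(\sqrt{17} + 10 \left(-9\right)\right) + 96 = \left(\sqrt{17} - 90\right) + 96 = \left(-90 + \sqrt{17}\right) + 96 = 6 + \sqrt{17}$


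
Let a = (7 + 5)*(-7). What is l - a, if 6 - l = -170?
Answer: 260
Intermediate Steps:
l = 176 (l = 6 - 1*(-170) = 6 + 170 = 176)
a = -84 (a = 12*(-7) = -84)
l - a = 176 - 1*(-84) = 176 + 84 = 260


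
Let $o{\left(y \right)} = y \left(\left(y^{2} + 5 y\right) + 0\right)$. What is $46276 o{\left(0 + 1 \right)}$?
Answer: $277656$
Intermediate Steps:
$o{\left(y \right)} = y \left(y^{2} + 5 y\right)$
$46276 o{\left(0 + 1 \right)} = 46276 \left(0 + 1\right)^{2} \left(5 + \left(0 + 1\right)\right) = 46276 \cdot 1^{2} \left(5 + 1\right) = 46276 \cdot 1 \cdot 6 = 46276 \cdot 6 = 277656$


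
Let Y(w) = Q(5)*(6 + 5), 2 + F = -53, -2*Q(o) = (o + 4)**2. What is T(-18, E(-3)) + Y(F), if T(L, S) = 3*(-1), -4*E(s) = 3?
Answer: -897/2 ≈ -448.50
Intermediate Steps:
E(s) = -3/4 (E(s) = -1/4*3 = -3/4)
T(L, S) = -3
Q(o) = -(4 + o)**2/2 (Q(o) = -(o + 4)**2/2 = -(4 + o)**2/2)
F = -55 (F = -2 - 53 = -55)
Y(w) = -891/2 (Y(w) = (-(4 + 5)**2/2)*(6 + 5) = -1/2*9**2*11 = -1/2*81*11 = -81/2*11 = -891/2)
T(-18, E(-3)) + Y(F) = -3 - 891/2 = -897/2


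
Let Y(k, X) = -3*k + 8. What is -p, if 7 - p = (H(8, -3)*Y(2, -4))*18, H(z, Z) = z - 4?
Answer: 137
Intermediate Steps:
H(z, Z) = -4 + z
Y(k, X) = 8 - 3*k
p = -137 (p = 7 - (-4 + 8)*(8 - 3*2)*18 = 7 - 4*(8 - 6)*18 = 7 - 4*2*18 = 7 - 8*18 = 7 - 1*144 = 7 - 144 = -137)
-p = -1*(-137) = 137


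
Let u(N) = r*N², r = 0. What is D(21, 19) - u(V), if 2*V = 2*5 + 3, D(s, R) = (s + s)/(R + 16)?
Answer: 6/5 ≈ 1.2000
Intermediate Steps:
D(s, R) = 2*s/(16 + R) (D(s, R) = (2*s)/(16 + R) = 2*s/(16 + R))
V = 13/2 (V = (2*5 + 3)/2 = (10 + 3)/2 = (½)*13 = 13/2 ≈ 6.5000)
u(N) = 0 (u(N) = 0*N² = 0)
D(21, 19) - u(V) = 2*21/(16 + 19) - 1*0 = 2*21/35 + 0 = 2*21*(1/35) + 0 = 6/5 + 0 = 6/5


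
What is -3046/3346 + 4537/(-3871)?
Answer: -1926562/925169 ≈ -2.0824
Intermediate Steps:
-3046/3346 + 4537/(-3871) = -3046*1/3346 + 4537*(-1/3871) = -1523/1673 - 4537/3871 = -1926562/925169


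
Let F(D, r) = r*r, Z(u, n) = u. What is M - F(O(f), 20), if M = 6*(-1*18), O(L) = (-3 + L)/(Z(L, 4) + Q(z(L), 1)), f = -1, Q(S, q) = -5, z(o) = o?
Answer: -508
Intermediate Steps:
O(L) = (-3 + L)/(-5 + L) (O(L) = (-3 + L)/(L - 5) = (-3 + L)/(-5 + L))
F(D, r) = r²
M = -108 (M = 6*(-18) = -108)
M - F(O(f), 20) = -108 - 1*20² = -108 - 1*400 = -108 - 400 = -508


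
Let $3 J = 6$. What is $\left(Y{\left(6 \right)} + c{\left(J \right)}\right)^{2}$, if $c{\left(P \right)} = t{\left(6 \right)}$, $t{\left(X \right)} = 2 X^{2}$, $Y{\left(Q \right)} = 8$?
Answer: $6400$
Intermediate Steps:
$J = 2$ ($J = \frac{1}{3} \cdot 6 = 2$)
$c{\left(P \right)} = 72$ ($c{\left(P \right)} = 2 \cdot 6^{2} = 2 \cdot 36 = 72$)
$\left(Y{\left(6 \right)} + c{\left(J \right)}\right)^{2} = \left(8 + 72\right)^{2} = 80^{2} = 6400$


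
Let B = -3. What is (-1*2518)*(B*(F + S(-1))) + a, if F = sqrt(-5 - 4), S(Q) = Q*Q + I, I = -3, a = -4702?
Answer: -19810 + 22662*I ≈ -19810.0 + 22662.0*I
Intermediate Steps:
S(Q) = -3 + Q**2 (S(Q) = Q*Q - 3 = Q**2 - 3 = -3 + Q**2)
F = 3*I (F = sqrt(-9) = 3*I ≈ 3.0*I)
(-1*2518)*(B*(F + S(-1))) + a = (-1*2518)*(-3*(3*I + (-3 + (-1)**2))) - 4702 = -(-7554)*(3*I + (-3 + 1)) - 4702 = -(-7554)*(3*I - 2) - 4702 = -(-7554)*(-2 + 3*I) - 4702 = -2518*(6 - 9*I) - 4702 = (-15108 + 22662*I) - 4702 = -19810 + 22662*I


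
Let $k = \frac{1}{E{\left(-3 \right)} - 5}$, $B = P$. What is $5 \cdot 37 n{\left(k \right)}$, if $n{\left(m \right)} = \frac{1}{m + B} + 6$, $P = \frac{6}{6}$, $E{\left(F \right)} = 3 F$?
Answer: $\frac{17020}{13} \approx 1309.2$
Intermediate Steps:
$P = 1$ ($P = 6 \cdot \frac{1}{6} = 1$)
$B = 1$
$k = - \frac{1}{14}$ ($k = \frac{1}{3 \left(-3\right) - 5} = \frac{1}{-9 - 5} = \frac{1}{-14} = - \frac{1}{14} \approx -0.071429$)
$n{\left(m \right)} = 6 + \frac{1}{1 + m}$ ($n{\left(m \right)} = \frac{1}{m + 1} + 6 = \frac{1}{1 + m} + 6 = 6 + \frac{1}{1 + m}$)
$5 \cdot 37 n{\left(k \right)} = 5 \cdot 37 \frac{7 + 6 \left(- \frac{1}{14}\right)}{1 - \frac{1}{14}} = 185 \frac{7 - \frac{3}{7}}{\frac{13}{14}} = 185 \cdot \frac{14}{13} \cdot \frac{46}{7} = 185 \cdot \frac{92}{13} = \frac{17020}{13}$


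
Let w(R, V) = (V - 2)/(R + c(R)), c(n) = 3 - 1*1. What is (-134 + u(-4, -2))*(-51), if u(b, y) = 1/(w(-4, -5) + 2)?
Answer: 75072/11 ≈ 6824.7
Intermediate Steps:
c(n) = 2 (c(n) = 3 - 1 = 2)
w(R, V) = (-2 + V)/(2 + R) (w(R, V) = (V - 2)/(R + 2) = (-2 + V)/(2 + R))
u(b, y) = 2/11 (u(b, y) = 1/((-2 - 5)/(2 - 4) + 2) = 1/(-7/(-2) + 2) = 1/(-½*(-7) + 2) = 1/(7/2 + 2) = 1/(11/2) = 2/11)
(-134 + u(-4, -2))*(-51) = (-134 + 2/11)*(-51) = -1472/11*(-51) = 75072/11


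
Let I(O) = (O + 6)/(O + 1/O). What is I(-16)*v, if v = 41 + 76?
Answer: 18720/257 ≈ 72.840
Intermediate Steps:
v = 117
I(O) = (6 + O)/(O + 1/O)
I(-16)*v = -16*(6 - 16)/(1 + (-16)²)*117 = -16*(-10)/(1 + 256)*117 = -16*(-10)/257*117 = -16*1/257*(-10)*117 = (160/257)*117 = 18720/257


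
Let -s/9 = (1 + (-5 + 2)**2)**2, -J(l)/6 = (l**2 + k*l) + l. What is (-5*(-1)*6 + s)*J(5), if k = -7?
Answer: -26100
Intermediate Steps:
J(l) = -6*l**2 + 36*l (J(l) = -6*((l**2 - 7*l) + l) = -6*(l**2 - 6*l) = -6*l**2 + 36*l)
s = -900 (s = -9*(1 + (-5 + 2)**2)**2 = -9*(1 + (-3)**2)**2 = -9*(1 + 9)**2 = -9*10**2 = -9*100 = -900)
(-5*(-1)*6 + s)*J(5) = (-5*(-1)*6 - 900)*(6*5*(6 - 1*5)) = (5*6 - 900)*(6*5*(6 - 5)) = (30 - 900)*(6*5*1) = -870*30 = -26100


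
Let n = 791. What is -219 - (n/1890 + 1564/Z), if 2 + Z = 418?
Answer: -3133421/14040 ≈ -223.18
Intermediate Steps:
Z = 416 (Z = -2 + 418 = 416)
-219 - (n/1890 + 1564/Z) = -219 - (791/1890 + 1564/416) = -219 - (791*(1/1890) + 1564*(1/416)) = -219 - (113/270 + 391/104) = -219 - 1*58661/14040 = -219 - 58661/14040 = -3133421/14040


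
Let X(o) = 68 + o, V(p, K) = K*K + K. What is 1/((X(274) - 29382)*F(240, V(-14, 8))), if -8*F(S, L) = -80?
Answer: -1/290400 ≈ -3.4435e-6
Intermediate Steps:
V(p, K) = K + K**2 (V(p, K) = K**2 + K = K + K**2)
F(S, L) = 10 (F(S, L) = -1/8*(-80) = 10)
1/((X(274) - 29382)*F(240, V(-14, 8))) = 1/(((68 + 274) - 29382)*10) = (1/10)/(342 - 29382) = (1/10)/(-29040) = -1/29040*1/10 = -1/290400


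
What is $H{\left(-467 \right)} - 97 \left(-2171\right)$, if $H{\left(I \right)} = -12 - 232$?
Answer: $210343$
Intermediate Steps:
$H{\left(I \right)} = -244$ ($H{\left(I \right)} = -12 - 232 = -244$)
$H{\left(-467 \right)} - 97 \left(-2171\right) = -244 - 97 \left(-2171\right) = -244 - -210587 = -244 + 210587 = 210343$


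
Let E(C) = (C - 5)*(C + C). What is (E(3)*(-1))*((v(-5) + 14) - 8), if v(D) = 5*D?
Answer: -228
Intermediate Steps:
E(C) = 2*C*(-5 + C) (E(C) = (-5 + C)*(2*C) = 2*C*(-5 + C))
(E(3)*(-1))*((v(-5) + 14) - 8) = ((2*3*(-5 + 3))*(-1))*((5*(-5) + 14) - 8) = ((2*3*(-2))*(-1))*((-25 + 14) - 8) = (-12*(-1))*(-11 - 8) = 12*(-19) = -228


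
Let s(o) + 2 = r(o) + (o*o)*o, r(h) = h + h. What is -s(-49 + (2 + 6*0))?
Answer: 103919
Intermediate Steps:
r(h) = 2*h
s(o) = -2 + o**3 + 2*o (s(o) = -2 + (2*o + (o*o)*o) = -2 + (2*o + o**2*o) = -2 + (2*o + o**3) = -2 + (o**3 + 2*o) = -2 + o**3 + 2*o)
-s(-49 + (2 + 6*0)) = -(-2 + (-49 + (2 + 6*0))**3 + 2*(-49 + (2 + 6*0))) = -(-2 + (-49 + (2 + 0))**3 + 2*(-49 + (2 + 0))) = -(-2 + (-49 + 2)**3 + 2*(-49 + 2)) = -(-2 + (-47)**3 + 2*(-47)) = -(-2 - 103823 - 94) = -1*(-103919) = 103919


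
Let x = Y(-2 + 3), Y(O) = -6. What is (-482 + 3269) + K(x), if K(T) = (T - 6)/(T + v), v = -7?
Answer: 36243/13 ≈ 2787.9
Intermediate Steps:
x = -6
K(T) = (-6 + T)/(-7 + T) (K(T) = (T - 6)/(T - 7) = (-6 + T)/(-7 + T))
(-482 + 3269) + K(x) = (-482 + 3269) + (-6 - 6)/(-7 - 6) = 2787 - 12/(-13) = 2787 - 1/13*(-12) = 2787 + 12/13 = 36243/13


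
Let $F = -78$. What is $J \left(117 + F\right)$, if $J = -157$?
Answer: $-6123$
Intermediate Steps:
$J \left(117 + F\right) = - 157 \left(117 - 78\right) = \left(-157\right) 39 = -6123$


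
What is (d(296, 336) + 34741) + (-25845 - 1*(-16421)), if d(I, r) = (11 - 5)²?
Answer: 25353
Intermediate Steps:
d(I, r) = 36 (d(I, r) = 6² = 36)
(d(296, 336) + 34741) + (-25845 - 1*(-16421)) = (36 + 34741) + (-25845 - 1*(-16421)) = 34777 + (-25845 + 16421) = 34777 - 9424 = 25353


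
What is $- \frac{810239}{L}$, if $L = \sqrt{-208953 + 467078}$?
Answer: $- \frac{810239 \sqrt{413}}{10325} \approx -1594.8$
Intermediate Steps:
$L = 25 \sqrt{413}$ ($L = \sqrt{258125} = 25 \sqrt{413} \approx 508.06$)
$- \frac{810239}{L} = - \frac{810239}{25 \sqrt{413}} = - 810239 \frac{\sqrt{413}}{10325} = - \frac{810239 \sqrt{413}}{10325}$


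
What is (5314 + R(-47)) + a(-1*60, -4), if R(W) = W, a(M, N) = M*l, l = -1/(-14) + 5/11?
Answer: 403129/77 ≈ 5235.4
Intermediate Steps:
l = 81/154 (l = -1*(-1/14) + 5*(1/11) = 1/14 + 5/11 = 81/154 ≈ 0.52597)
a(M, N) = 81*M/154 (a(M, N) = M*(81/154) = 81*M/154)
(5314 + R(-47)) + a(-1*60, -4) = (5314 - 47) + 81*(-1*60)/154 = 5267 + (81/154)*(-60) = 5267 - 2430/77 = 403129/77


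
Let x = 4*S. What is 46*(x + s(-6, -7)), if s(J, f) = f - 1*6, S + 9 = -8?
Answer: -3726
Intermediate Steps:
S = -17 (S = -9 - 8 = -17)
x = -68 (x = 4*(-17) = -68)
s(J, f) = -6 + f (s(J, f) = f - 6 = -6 + f)
46*(x + s(-6, -7)) = 46*(-68 + (-6 - 7)) = 46*(-68 - 13) = 46*(-81) = -3726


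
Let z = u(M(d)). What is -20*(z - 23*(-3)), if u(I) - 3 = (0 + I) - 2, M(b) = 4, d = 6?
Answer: -1480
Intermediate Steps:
u(I) = 1 + I (u(I) = 3 + ((0 + I) - 2) = 3 + (I - 2) = 3 + (-2 + I) = 1 + I)
z = 5 (z = 1 + 4 = 5)
-20*(z - 23*(-3)) = -20*(5 - 23*(-3)) = -20*(5 + 69) = -20*74 = -1480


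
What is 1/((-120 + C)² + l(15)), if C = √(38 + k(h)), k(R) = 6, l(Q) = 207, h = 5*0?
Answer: 14651/212117401 + 480*√11/212117401 ≈ 7.6575e-5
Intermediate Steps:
h = 0
C = 2*√11 (C = √(38 + 6) = √44 = 2*√11 ≈ 6.6332)
1/((-120 + C)² + l(15)) = 1/((-120 + 2*√11)² + 207) = 1/(207 + (-120 + 2*√11)²)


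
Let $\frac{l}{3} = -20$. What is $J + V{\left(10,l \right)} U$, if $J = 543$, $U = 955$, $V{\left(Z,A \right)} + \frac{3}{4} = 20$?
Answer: $\frac{75707}{4} \approx 18927.0$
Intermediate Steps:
$l = -60$ ($l = 3 \left(-20\right) = -60$)
$V{\left(Z,A \right)} = \frac{77}{4}$ ($V{\left(Z,A \right)} = - \frac{3}{4} + 20 = \frac{77}{4}$)
$J + V{\left(10,l \right)} U = 543 + \frac{77}{4} \cdot 955 = 543 + \frac{73535}{4} = \frac{75707}{4}$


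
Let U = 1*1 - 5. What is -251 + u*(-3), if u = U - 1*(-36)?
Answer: -347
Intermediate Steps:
U = -4 (U = 1 - 5 = -4)
u = 32 (u = -4 - 1*(-36) = -4 + 36 = 32)
-251 + u*(-3) = -251 + 32*(-3) = -251 - 96 = -347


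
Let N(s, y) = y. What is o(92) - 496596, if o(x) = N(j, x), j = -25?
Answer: -496504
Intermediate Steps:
o(x) = x
o(92) - 496596 = 92 - 496596 = -496504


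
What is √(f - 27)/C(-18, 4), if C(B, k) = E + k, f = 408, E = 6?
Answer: √381/10 ≈ 1.9519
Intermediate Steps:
C(B, k) = 6 + k
√(f - 27)/C(-18, 4) = √(408 - 27)/(6 + 4) = √381/10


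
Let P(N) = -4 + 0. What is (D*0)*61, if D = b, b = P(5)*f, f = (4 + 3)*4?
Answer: 0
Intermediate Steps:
f = 28 (f = 7*4 = 28)
P(N) = -4
b = -112 (b = -4*28 = -112)
D = -112
(D*0)*61 = -112*0*61 = 0*61 = 0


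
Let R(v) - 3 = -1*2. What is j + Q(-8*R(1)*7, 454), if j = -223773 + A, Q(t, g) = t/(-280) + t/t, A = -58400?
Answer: -1410859/5 ≈ -2.8217e+5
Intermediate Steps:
R(v) = 1 (R(v) = 3 - 1*2 = 3 - 2 = 1)
Q(t, g) = 1 - t/280 (Q(t, g) = t*(-1/280) + 1 = -t/280 + 1 = 1 - t/280)
j = -282173 (j = -223773 - 58400 = -282173)
j + Q(-8*R(1)*7, 454) = -282173 + (1 - (-8*1)*7/280) = -282173 + (1 - (-1)*7/35) = -282173 + (1 - 1/280*(-56)) = -282173 + (1 + ⅕) = -282173 + 6/5 = -1410859/5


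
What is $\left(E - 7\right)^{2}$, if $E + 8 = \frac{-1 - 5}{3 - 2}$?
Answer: $441$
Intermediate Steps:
$E = -14$ ($E = -8 + \frac{-1 - 5}{3 - 2} = -8 - \frac{6}{1} = -8 - 6 = -14$)
$\left(E - 7\right)^{2} = \left(-14 - 7\right)^{2} = \left(-21\right)^{2} = 441$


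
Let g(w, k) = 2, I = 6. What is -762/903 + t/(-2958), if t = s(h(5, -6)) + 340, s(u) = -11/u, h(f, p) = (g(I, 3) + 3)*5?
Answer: -21338489/22258950 ≈ -0.95865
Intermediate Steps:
h(f, p) = 25 (h(f, p) = (2 + 3)*5 = 5*5 = 25)
t = 8489/25 (t = -11/25 + 340 = 8489/25 ≈ 339.56)
-762/903 + t/(-2958) = -762/903 + (8489/25)/(-2958) = -762*1/903 + (8489/25)*(-1/2958) = -254/301 - 8489/73950 = -21338489/22258950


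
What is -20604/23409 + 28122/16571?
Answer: 6213314/7606089 ≈ 0.81689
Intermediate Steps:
-20604/23409 + 28122/16571 = -20604*1/23409 + 28122*(1/16571) = -404/459 + 28122/16571 = 6213314/7606089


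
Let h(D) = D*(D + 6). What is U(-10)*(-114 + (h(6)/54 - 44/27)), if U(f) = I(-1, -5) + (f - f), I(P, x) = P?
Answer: 3086/27 ≈ 114.30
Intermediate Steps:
U(f) = -1 (U(f) = -1 + (f - f) = -1 + 0 = -1)
h(D) = D*(6 + D)
U(-10)*(-114 + (h(6)/54 - 44/27)) = -(-114 + ((6*(6 + 6))/54 - 44/27)) = -(-114 + ((6*12)*(1/54) - 44*1/27)) = -(-114 + (72*(1/54) - 44/27)) = -(-114 + (4/3 - 44/27)) = -(-114 - 8/27) = -1*(-3086/27) = 3086/27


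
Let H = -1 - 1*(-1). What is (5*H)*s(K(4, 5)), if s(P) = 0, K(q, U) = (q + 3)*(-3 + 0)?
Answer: 0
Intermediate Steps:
K(q, U) = -9 - 3*q (K(q, U) = (3 + q)*(-3) = -9 - 3*q)
H = 0 (H = -1 + 1 = 0)
(5*H)*s(K(4, 5)) = (5*0)*0 = 0*0 = 0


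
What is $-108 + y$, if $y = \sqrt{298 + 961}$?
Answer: $-108 + \sqrt{1259} \approx -72.518$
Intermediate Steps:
$y = \sqrt{1259} \approx 35.482$
$-108 + y = -108 + \sqrt{1259}$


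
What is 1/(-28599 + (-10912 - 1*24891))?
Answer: -1/64402 ≈ -1.5527e-5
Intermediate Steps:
1/(-28599 + (-10912 - 1*24891)) = 1/(-28599 + (-10912 - 24891)) = 1/(-28599 - 35803) = 1/(-64402) = -1/64402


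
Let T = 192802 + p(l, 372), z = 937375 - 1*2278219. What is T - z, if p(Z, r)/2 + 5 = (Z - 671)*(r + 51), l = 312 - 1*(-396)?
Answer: 1564938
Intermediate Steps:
l = 708 (l = 312 + 396 = 708)
z = -1340844 (z = 937375 - 2278219 = -1340844)
p(Z, r) = -10 + 2*(-671 + Z)*(51 + r) (p(Z, r) = -10 + 2*((Z - 671)*(r + 51)) = -10 + 2*((-671 + Z)*(51 + r)) = -10 + 2*(-671 + Z)*(51 + r))
T = 224094 (T = 192802 + (-68452 - 1342*372 + 102*708 + 2*708*372) = 192802 + (-68452 - 499224 + 72216 + 526752) = 192802 + 31292 = 224094)
T - z = 224094 - 1*(-1340844) = 224094 + 1340844 = 1564938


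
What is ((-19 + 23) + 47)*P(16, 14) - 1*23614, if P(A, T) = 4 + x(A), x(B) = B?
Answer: -22594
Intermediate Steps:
P(A, T) = 4 + A
((-19 + 23) + 47)*P(16, 14) - 1*23614 = ((-19 + 23) + 47)*(4 + 16) - 1*23614 = (4 + 47)*20 - 23614 = 51*20 - 23614 = 1020 - 23614 = -22594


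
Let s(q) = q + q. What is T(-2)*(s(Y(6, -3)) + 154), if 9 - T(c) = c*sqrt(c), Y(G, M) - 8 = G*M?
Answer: 1206 + 268*I*sqrt(2) ≈ 1206.0 + 379.01*I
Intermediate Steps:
Y(G, M) = 8 + G*M
s(q) = 2*q
T(c) = 9 - c**(3/2) (T(c) = 9 - c*sqrt(c) = 9 - c**(3/2))
T(-2)*(s(Y(6, -3)) + 154) = (9 - (-2)**(3/2))*(2*(8 + 6*(-3)) + 154) = (9 - (-2)*I*sqrt(2))*(2*(8 - 18) + 154) = (9 + 2*I*sqrt(2))*(2*(-10) + 154) = (9 + 2*I*sqrt(2))*(-20 + 154) = (9 + 2*I*sqrt(2))*134 = 1206 + 268*I*sqrt(2)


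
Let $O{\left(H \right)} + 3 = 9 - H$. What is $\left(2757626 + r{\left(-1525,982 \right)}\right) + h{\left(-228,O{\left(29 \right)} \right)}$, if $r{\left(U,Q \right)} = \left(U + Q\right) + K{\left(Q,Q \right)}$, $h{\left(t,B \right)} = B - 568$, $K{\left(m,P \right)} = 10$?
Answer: $2756502$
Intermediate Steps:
$O{\left(H \right)} = 6 - H$ ($O{\left(H \right)} = -3 - \left(-9 + H\right) = 6 - H$)
$h{\left(t,B \right)} = -568 + B$
$r{\left(U,Q \right)} = 10 + Q + U$ ($r{\left(U,Q \right)} = \left(U + Q\right) + 10 = \left(Q + U\right) + 10 = 10 + Q + U$)
$\left(2757626 + r{\left(-1525,982 \right)}\right) + h{\left(-228,O{\left(29 \right)} \right)} = \left(2757626 + \left(10 + 982 - 1525\right)\right) + \left(-568 + \left(6 - 29\right)\right) = \left(2757626 - 533\right) + \left(-568 + \left(6 - 29\right)\right) = 2757093 - 591 = 2756502$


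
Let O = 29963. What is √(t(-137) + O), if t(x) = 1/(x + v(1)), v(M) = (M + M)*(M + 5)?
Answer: √18726870/25 ≈ 173.10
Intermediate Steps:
v(M) = 2*M*(5 + M) (v(M) = (2*M)*(5 + M) = 2*M*(5 + M))
t(x) = 1/(12 + x) (t(x) = 1/(x + 2*1*(5 + 1)) = 1/(x + 2*1*6) = 1/(x + 12) = 1/(12 + x))
√(t(-137) + O) = √(1/(12 - 137) + 29963) = √(1/(-125) + 29963) = √(-1/125 + 29963) = √(3745374/125) = √18726870/25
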